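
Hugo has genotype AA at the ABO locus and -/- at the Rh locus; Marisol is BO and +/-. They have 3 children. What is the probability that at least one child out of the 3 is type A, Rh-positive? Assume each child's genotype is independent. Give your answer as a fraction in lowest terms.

37/64

ABO cross AA × BO → 1/2 A, 1/2 AB.
Rh cross -/- × +/- → 1/2 Rh+, 1/2 Rh-; so P(type A, Rh-positive) = 1/2 × 1/2 = 1/4 per child.
P(none) = (3/4)^3 = 27/64; P(at least one) = 1 − 27/64 = 37/64.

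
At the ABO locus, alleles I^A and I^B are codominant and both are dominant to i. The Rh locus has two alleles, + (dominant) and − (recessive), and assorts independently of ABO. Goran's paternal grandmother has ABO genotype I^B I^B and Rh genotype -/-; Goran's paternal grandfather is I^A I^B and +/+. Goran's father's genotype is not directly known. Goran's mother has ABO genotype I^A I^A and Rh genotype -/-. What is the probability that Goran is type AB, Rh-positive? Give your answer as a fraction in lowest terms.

Goran's father's ABO genotype from I^B I^B × I^A I^B: 1/2 I^A I^B, 1/2 I^B I^B.
Crossing each possibility with the mother I^A I^A and summing P(type AB): 1/2·1/2 + 1/2·1 = 3/4.
Similarly for Rh via the father's Rh distribution: P(Rh+) = 1/2.
Independent loci: 3/4 × 1/2 = 3/8.

3/8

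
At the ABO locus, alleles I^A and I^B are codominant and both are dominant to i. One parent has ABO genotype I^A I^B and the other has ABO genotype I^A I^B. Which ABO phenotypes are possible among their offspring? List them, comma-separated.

A, B, AB

Gametes from I^A I^B × I^A I^B give offspring ABO genotypes I^A I^A, I^A I^B, I^B I^B, i.e. phenotypes A, B, AB.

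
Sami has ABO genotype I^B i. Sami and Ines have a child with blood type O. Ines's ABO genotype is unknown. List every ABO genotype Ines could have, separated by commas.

I^A i, I^B i, i i

For each candidate genotype of Ines, check whether crossing it with I^B i can produce every observed child phenotype.
  I^A I^A → possible child types {A, AB} ✗
  I^A I^B → possible child types {A, B, AB} ✗
  I^A i → possible child types {O, A, B, AB} ✓
  I^B I^B → possible child types {B} ✗
  I^B i → possible child types {O, B} ✓
  i i → possible child types {O, B} ✓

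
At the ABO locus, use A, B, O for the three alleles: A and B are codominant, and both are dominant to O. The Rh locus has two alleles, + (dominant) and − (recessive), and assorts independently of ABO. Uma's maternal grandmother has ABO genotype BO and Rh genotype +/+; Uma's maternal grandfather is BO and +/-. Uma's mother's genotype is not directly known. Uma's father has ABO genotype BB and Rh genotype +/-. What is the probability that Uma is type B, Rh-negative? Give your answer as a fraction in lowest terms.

1/8

Uma's mother's ABO genotype from BO × BO: 1/4 BB, 1/2 BO, 1/4 OO.
Crossing each possibility with the father BB and summing P(type B): 1/4·1 + 1/2·1 + 1/4·1 = 1.
Similarly for Rh via the mother's Rh distribution: P(Rh-) = 1/8.
Independent loci: 1 × 1/8 = 1/8.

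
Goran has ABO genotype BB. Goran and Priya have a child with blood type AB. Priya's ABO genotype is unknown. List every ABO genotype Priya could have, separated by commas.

For each candidate genotype of Priya, check whether crossing it with BB can produce every observed child phenotype.
  AA → possible child types {AB} ✓
  AB → possible child types {B, AB} ✓
  AO → possible child types {B, AB} ✓
  BB → possible child types {B} ✗
  BO → possible child types {B} ✗
  OO → possible child types {B} ✗

AA, AB, AO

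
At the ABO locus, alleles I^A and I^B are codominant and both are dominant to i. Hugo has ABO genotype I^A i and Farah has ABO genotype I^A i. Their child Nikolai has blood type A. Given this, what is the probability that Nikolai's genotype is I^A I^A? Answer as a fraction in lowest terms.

1/3

Cross I^A i × I^A i → 1/4 I^A I^A, 1/2 I^A i, 1/4 i i.
Type-A genotypes among offspring: I^A I^A (1/4), I^A i (1/2); total 3/4.
P(I^A I^A | type A) = (1/4) / (3/4) = 1/3.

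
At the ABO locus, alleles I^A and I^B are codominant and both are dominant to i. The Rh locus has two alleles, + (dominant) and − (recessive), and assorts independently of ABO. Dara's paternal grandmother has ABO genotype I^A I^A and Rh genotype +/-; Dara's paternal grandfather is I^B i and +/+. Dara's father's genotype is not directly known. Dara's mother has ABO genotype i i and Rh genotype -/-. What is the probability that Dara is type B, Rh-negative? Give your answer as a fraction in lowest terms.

Dara's father's ABO genotype from I^A I^A × I^B i: 1/2 I^A I^B, 1/2 I^A i.
Crossing each possibility with the mother i i and summing P(type B): 1/2·1/2 + 1/2·0 = 1/4.
Similarly for Rh via the father's Rh distribution: P(Rh-) = 1/4.
Independent loci: 1/4 × 1/4 = 1/16.

1/16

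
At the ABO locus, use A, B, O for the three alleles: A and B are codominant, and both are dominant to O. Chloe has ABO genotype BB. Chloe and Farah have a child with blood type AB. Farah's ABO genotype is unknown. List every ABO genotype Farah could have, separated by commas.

For each candidate genotype of Farah, check whether crossing it with BB can produce every observed child phenotype.
  AA → possible child types {AB} ✓
  AB → possible child types {B, AB} ✓
  AO → possible child types {B, AB} ✓
  BB → possible child types {B} ✗
  BO → possible child types {B} ✗
  OO → possible child types {B} ✗

AA, AB, AO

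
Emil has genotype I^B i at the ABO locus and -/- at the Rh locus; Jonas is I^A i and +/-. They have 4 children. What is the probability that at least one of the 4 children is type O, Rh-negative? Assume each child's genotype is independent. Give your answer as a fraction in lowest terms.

1695/4096

ABO cross I^B i × I^A i → 1/4 O, 1/4 A, 1/4 B, 1/4 AB.
Rh cross -/- × +/- → 1/2 Rh+, 1/2 Rh-; so P(type O, Rh-negative) = 1/4 × 1/2 = 1/8 per child.
P(none) = (7/8)^4 = 2401/4096; P(at least one) = 1 − 2401/4096 = 1695/4096.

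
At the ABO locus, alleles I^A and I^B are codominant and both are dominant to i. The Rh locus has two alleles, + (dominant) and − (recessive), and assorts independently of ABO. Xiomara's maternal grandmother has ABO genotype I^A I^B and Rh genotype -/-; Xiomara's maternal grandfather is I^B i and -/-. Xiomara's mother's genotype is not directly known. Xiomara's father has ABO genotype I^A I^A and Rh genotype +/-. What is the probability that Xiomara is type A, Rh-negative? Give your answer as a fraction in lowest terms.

Xiomara's mother's ABO genotype from I^A I^B × I^B i: 1/4 I^A I^B, 1/4 I^A i, 1/4 I^B I^B, 1/4 I^B i.
Crossing each possibility with the father I^A I^A and summing P(type A): 1/4·1/2 + 1/4·1 + 1/4·0 + 1/4·1/2 = 1/2.
Similarly for Rh via the mother's Rh distribution: P(Rh-) = 1/2.
Independent loci: 1/2 × 1/2 = 1/4.

1/4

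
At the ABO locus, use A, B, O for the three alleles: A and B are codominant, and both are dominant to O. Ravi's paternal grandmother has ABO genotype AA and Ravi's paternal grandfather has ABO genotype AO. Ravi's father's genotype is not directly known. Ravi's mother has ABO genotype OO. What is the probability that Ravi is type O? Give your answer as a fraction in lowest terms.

1/4

Ravi's father's ABO genotype from AA × AO: 1/2 AA, 1/2 AO.
Crossing each possibility with the mother OO and summing P(type O): 1/2·0 + 1/2·1/2 = 1/4.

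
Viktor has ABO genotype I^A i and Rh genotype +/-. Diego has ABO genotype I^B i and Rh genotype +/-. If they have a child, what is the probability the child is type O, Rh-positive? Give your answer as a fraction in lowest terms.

ABO cross I^A i × I^B i → offspring phenotypes: 1/4 O, 1/4 A, 1/4 B, 1/4 AB.
Rh cross +/- × +/- → 3/4 Rh+, 1/4 Rh-.
Independent loci: P(type O, Rh-positive) = 1/4 × 3/4 = 3/16.

3/16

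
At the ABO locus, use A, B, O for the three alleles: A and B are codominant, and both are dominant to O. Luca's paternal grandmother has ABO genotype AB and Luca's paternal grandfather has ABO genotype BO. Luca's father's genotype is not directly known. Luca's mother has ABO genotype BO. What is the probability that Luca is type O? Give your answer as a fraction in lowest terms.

Luca's father's ABO genotype from AB × BO: 1/4 AB, 1/4 AO, 1/4 BB, 1/4 BO.
Crossing each possibility with the mother BO and summing P(type O): 1/4·0 + 1/4·1/4 + 1/4·0 + 1/4·1/4 = 1/8.

1/8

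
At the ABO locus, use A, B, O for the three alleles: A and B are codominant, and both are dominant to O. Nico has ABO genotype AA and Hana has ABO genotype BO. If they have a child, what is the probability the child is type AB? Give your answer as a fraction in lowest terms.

1/2

ABO cross AA × BO → offspring phenotypes: 1/2 A, 1/2 AB.
So P(type AB) = 1/2.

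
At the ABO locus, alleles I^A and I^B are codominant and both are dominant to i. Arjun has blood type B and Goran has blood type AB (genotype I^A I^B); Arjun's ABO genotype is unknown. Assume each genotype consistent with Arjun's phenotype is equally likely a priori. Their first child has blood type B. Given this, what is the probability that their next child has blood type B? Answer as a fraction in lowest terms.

1/2

Possible genotypes: Arjun ∈ {I^B I^B, I^B i}; Goran ∈ {I^A I^B}.
Weight each parental genotype pair by prior × P(type-B child):
  I^B I^B × I^A I^B: posterior weight 1/2; P(next child type B) = 1/2.
  I^B i × I^A I^B: posterior weight 1/2; P(next child type B) = 1/2.
Weighted sum = 1/2.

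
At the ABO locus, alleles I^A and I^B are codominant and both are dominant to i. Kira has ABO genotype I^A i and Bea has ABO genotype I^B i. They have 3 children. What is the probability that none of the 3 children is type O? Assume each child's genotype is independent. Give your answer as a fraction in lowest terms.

27/64

ABO cross I^A i × I^B i → 1/4 O, 1/4 A, 1/4 B, 1/4 AB.
So P(type O) = 1/4 per child.
P(not type O) = 3/4 for one child; (3/4)^3 = 27/64.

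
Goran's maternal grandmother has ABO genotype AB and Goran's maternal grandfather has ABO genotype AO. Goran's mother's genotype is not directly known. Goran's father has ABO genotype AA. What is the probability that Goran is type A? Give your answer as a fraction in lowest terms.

Goran's mother's ABO genotype from AB × AO: 1/4 AA, 1/4 AB, 1/4 AO, 1/4 BO.
Crossing each possibility with the father AA and summing P(type A): 1/4·1 + 1/4·1/2 + 1/4·1 + 1/4·1/2 = 3/4.

3/4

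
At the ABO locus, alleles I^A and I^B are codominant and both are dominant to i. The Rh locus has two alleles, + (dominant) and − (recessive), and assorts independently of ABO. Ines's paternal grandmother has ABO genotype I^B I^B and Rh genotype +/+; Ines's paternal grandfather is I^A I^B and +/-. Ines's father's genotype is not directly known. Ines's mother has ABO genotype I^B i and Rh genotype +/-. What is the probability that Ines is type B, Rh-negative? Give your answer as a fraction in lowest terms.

3/32

Ines's father's ABO genotype from I^B I^B × I^A I^B: 1/2 I^A I^B, 1/2 I^B I^B.
Crossing each possibility with the mother I^B i and summing P(type B): 1/2·1/2 + 1/2·1 = 3/4.
Similarly for Rh via the father's Rh distribution: P(Rh-) = 1/8.
Independent loci: 3/4 × 1/8 = 3/32.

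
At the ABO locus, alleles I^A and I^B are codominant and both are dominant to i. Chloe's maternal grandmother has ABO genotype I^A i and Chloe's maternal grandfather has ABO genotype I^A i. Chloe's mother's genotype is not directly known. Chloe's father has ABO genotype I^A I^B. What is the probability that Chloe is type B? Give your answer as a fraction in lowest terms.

Chloe's mother's ABO genotype from I^A i × I^A i: 1/4 I^A I^A, 1/2 I^A i, 1/4 i i.
Crossing each possibility with the father I^A I^B and summing P(type B): 1/4·0 + 1/2·1/4 + 1/4·1/2 = 1/4.

1/4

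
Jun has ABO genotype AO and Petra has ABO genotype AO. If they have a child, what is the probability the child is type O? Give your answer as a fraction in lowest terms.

1/4

ABO cross AO × AO → offspring phenotypes: 1/4 O, 3/4 A.
So P(type O) = 1/4.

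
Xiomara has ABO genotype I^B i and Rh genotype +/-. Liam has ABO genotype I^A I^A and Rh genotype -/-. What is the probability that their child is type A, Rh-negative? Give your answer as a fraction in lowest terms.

ABO cross I^B i × I^A I^A → offspring phenotypes: 1/2 A, 1/2 AB.
Rh cross +/- × -/- → 1/2 Rh+, 1/2 Rh-.
Independent loci: P(type A, Rh-negative) = 1/2 × 1/2 = 1/4.

1/4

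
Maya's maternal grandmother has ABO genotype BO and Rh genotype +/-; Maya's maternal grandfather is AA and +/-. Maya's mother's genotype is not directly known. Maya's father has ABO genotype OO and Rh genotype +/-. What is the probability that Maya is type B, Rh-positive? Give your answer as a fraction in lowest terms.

3/16

Maya's mother's ABO genotype from BO × AA: 1/2 AB, 1/2 AO.
Crossing each possibility with the father OO and summing P(type B): 1/2·1/2 + 1/2·0 = 1/4.
Similarly for Rh via the mother's Rh distribution: P(Rh+) = 3/4.
Independent loci: 1/4 × 3/4 = 3/16.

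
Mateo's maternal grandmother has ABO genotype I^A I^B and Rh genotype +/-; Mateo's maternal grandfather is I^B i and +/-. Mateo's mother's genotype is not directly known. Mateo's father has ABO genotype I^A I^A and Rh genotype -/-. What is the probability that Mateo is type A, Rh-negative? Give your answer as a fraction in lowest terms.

Mateo's mother's ABO genotype from I^A I^B × I^B i: 1/4 I^A I^B, 1/4 I^A i, 1/4 I^B I^B, 1/4 I^B i.
Crossing each possibility with the father I^A I^A and summing P(type A): 1/4·1/2 + 1/4·1 + 1/4·0 + 1/4·1/2 = 1/2.
Similarly for Rh via the mother's Rh distribution: P(Rh-) = 1/2.
Independent loci: 1/2 × 1/2 = 1/4.

1/4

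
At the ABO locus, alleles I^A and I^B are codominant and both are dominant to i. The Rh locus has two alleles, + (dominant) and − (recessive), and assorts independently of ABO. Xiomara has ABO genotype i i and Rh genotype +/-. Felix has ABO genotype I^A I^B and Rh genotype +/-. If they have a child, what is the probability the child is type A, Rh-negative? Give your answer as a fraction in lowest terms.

ABO cross i i × I^A I^B → offspring phenotypes: 1/2 A, 1/2 B.
Rh cross +/- × +/- → 3/4 Rh+, 1/4 Rh-.
Independent loci: P(type A, Rh-negative) = 1/2 × 1/4 = 1/8.

1/8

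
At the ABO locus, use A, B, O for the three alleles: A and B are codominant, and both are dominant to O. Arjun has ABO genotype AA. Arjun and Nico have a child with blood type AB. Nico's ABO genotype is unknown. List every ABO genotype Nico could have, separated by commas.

AB, BB, BO

For each candidate genotype of Nico, check whether crossing it with AA can produce every observed child phenotype.
  AA → possible child types {A} ✗
  AB → possible child types {A, AB} ✓
  AO → possible child types {A} ✗
  BB → possible child types {AB} ✓
  BO → possible child types {A, AB} ✓
  OO → possible child types {A} ✗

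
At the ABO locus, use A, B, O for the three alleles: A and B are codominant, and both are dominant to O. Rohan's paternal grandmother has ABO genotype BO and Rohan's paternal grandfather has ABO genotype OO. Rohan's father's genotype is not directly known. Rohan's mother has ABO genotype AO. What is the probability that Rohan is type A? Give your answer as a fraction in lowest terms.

3/8

Rohan's father's ABO genotype from BO × OO: 1/2 BO, 1/2 OO.
Crossing each possibility with the mother AO and summing P(type A): 1/2·1/4 + 1/2·1/2 = 3/8.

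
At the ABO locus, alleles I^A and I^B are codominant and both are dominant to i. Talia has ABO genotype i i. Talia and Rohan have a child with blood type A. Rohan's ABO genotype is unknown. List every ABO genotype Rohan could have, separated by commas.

I^A I^A, I^A I^B, I^A i

For each candidate genotype of Rohan, check whether crossing it with i i can produce every observed child phenotype.
  I^A I^A → possible child types {A} ✓
  I^A I^B → possible child types {A, B} ✓
  I^A i → possible child types {O, A} ✓
  I^B I^B → possible child types {B} ✗
  I^B i → possible child types {O, B} ✗
  i i → possible child types {O} ✗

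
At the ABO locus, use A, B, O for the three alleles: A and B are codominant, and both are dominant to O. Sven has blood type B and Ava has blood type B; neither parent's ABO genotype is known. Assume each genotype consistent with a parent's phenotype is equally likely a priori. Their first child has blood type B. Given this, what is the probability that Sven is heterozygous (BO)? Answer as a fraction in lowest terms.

7/15

Possible genotypes: Sven ∈ {BB, BO}; Ava ∈ {BB, BO}.
Weight each parental genotype pair by prior × P(type-B child):
  BB × BB: posterior weight 4/15.
  BB × BO: posterior weight 4/15.
  BO × BB: posterior weight 4/15.
  BO × BO: posterior weight 1/5.
Sum the posterior weight over pairs where Sven is BO: 7/15.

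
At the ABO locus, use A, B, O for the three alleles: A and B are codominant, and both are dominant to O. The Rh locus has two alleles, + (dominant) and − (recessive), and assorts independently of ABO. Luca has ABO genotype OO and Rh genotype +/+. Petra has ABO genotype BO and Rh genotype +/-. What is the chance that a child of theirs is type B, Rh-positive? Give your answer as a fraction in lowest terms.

ABO cross OO × BO → offspring phenotypes: 1/2 O, 1/2 B.
Rh cross +/+ × +/- → 1 Rh+.
Independent loci: P(type B, Rh-positive) = 1/2 × 1 = 1/2.

1/2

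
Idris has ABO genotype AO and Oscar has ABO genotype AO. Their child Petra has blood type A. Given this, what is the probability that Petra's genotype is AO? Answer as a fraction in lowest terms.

Cross AO × AO → 1/4 AA, 1/2 AO, 1/4 OO.
Type-A genotypes among offspring: AA (1/4), AO (1/2); total 3/4.
P(AO | type A) = (1/2) / (3/4) = 2/3.

2/3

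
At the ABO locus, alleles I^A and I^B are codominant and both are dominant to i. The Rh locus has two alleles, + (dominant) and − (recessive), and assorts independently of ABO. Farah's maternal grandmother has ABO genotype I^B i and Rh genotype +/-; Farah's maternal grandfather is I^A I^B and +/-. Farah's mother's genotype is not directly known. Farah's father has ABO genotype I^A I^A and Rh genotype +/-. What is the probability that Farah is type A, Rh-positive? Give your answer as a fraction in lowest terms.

Farah's mother's ABO genotype from I^B i × I^A I^B: 1/4 I^A I^B, 1/4 I^A i, 1/4 I^B I^B, 1/4 I^B i.
Crossing each possibility with the father I^A I^A and summing P(type A): 1/4·1/2 + 1/4·1 + 1/4·0 + 1/4·1/2 = 1/2.
Similarly for Rh via the mother's Rh distribution: P(Rh+) = 3/4.
Independent loci: 1/2 × 3/4 = 3/8.

3/8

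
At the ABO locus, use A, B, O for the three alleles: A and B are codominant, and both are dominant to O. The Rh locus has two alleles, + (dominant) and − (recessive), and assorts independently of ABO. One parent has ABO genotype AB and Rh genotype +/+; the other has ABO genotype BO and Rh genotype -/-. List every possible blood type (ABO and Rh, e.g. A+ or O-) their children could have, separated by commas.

Gametes from AB × BO give offspring ABO genotypes AB, AO, BB, BO, i.e. phenotypes A, B, AB.
Rh cross +/+ × -/- → phenotypes Rh+.
Combining independently: A+, B+, AB+.

A+, B+, AB+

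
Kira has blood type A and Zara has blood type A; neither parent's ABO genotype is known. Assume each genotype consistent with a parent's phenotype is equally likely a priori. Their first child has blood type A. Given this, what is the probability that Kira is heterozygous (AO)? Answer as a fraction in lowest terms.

7/15

Possible genotypes: Kira ∈ {AA, AO}; Zara ∈ {AA, AO}.
Weight each parental genotype pair by prior × P(type-A child):
  AA × AA: posterior weight 4/15.
  AA × AO: posterior weight 4/15.
  AO × AA: posterior weight 4/15.
  AO × AO: posterior weight 1/5.
Sum the posterior weight over pairs where Kira is AO: 7/15.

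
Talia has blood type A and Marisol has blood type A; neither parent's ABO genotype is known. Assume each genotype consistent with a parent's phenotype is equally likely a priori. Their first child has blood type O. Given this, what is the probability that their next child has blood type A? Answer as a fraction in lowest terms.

Possible genotypes: Talia ∈ {AA, AO}; Marisol ∈ {AA, AO}.
Weight each parental genotype pair by prior × P(type-O child):
  AO × AO: posterior weight 1; P(next child type A) = 3/4.
Weighted sum = 3/4.

3/4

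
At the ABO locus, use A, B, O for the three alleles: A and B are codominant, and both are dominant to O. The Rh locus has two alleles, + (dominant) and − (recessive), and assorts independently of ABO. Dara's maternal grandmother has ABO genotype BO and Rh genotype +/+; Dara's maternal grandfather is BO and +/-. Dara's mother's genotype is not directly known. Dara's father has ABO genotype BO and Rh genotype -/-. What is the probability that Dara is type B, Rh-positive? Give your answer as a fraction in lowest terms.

9/16

Dara's mother's ABO genotype from BO × BO: 1/4 BB, 1/2 BO, 1/4 OO.
Crossing each possibility with the father BO and summing P(type B): 1/4·1 + 1/2·3/4 + 1/4·1/2 = 3/4.
Similarly for Rh via the mother's Rh distribution: P(Rh+) = 3/4.
Independent loci: 3/4 × 3/4 = 9/16.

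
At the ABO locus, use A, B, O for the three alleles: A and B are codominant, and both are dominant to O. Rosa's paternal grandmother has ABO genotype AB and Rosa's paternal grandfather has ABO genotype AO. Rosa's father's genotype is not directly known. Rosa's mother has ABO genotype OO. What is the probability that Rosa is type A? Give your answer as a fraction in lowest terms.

Rosa's father's ABO genotype from AB × AO: 1/4 AA, 1/4 AB, 1/4 AO, 1/4 BO.
Crossing each possibility with the mother OO and summing P(type A): 1/4·1 + 1/4·1/2 + 1/4·1/2 + 1/4·0 = 1/2.

1/2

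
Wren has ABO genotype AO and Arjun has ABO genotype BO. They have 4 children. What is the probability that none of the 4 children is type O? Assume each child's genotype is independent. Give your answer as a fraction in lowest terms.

ABO cross AO × BO → 1/4 O, 1/4 A, 1/4 B, 1/4 AB.
So P(type O) = 1/4 per child.
P(not type O) = 3/4 for one child; (3/4)^4 = 81/256.

81/256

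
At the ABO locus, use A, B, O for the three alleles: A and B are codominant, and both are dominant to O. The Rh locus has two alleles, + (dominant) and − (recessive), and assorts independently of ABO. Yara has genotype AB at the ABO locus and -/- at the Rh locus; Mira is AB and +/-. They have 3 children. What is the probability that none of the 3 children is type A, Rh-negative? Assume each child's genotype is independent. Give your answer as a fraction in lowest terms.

343/512

ABO cross AB × AB → 1/4 A, 1/4 B, 1/2 AB.
Rh cross -/- × +/- → 1/2 Rh+, 1/2 Rh-; so P(type A, Rh-negative) = 1/4 × 1/2 = 1/8 per child.
P(not type A, Rh-negative) = 7/8 for one child; (7/8)^3 = 343/512.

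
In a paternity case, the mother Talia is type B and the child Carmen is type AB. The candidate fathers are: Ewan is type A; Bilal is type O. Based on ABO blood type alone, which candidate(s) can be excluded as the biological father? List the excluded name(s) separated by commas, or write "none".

Bilal

A candidate is excluded only if no genotype consistent with his phenotype could produce a type AB child with a type B mother.
Bilal (type O): no genotype consistent with that phenotype can produce a type-AB child with a type-B mother.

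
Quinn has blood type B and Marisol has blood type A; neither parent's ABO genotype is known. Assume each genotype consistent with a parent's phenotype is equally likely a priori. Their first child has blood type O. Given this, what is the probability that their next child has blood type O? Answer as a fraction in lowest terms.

1/4

Possible genotypes: Quinn ∈ {I^B I^B, I^B i}; Marisol ∈ {I^A I^A, I^A i}.
Weight each parental genotype pair by prior × P(type-O child):
  I^B i × I^A i: posterior weight 1; P(next child type O) = 1/4.
Weighted sum = 1/4.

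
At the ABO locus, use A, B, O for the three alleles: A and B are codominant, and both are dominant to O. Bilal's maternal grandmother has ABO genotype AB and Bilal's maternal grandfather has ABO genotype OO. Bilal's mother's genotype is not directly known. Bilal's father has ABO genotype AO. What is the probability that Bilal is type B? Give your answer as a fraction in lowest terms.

Bilal's mother's ABO genotype from AB × OO: 1/2 AO, 1/2 BO.
Crossing each possibility with the father AO and summing P(type B): 1/2·0 + 1/2·1/4 = 1/8.

1/8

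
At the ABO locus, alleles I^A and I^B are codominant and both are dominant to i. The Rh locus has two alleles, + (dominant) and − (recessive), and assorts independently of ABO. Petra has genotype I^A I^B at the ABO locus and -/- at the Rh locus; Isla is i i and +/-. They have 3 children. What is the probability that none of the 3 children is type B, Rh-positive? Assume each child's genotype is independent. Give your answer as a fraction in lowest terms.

ABO cross I^A I^B × i i → 1/2 A, 1/2 B.
Rh cross -/- × +/- → 1/2 Rh+, 1/2 Rh-; so P(type B, Rh-positive) = 1/2 × 1/2 = 1/4 per child.
P(not type B, Rh-positive) = 3/4 for one child; (3/4)^3 = 27/64.

27/64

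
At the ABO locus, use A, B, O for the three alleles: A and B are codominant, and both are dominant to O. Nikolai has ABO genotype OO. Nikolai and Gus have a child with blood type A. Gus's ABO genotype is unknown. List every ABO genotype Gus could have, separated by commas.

For each candidate genotype of Gus, check whether crossing it with OO can produce every observed child phenotype.
  AA → possible child types {A} ✓
  AB → possible child types {A, B} ✓
  AO → possible child types {O, A} ✓
  BB → possible child types {B} ✗
  BO → possible child types {O, B} ✗
  OO → possible child types {O} ✗

AA, AB, AO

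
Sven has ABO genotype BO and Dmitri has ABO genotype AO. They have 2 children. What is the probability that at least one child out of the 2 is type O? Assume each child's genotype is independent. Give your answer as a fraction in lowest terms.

ABO cross BO × AO → 1/4 O, 1/4 A, 1/4 B, 1/4 AB.
So P(type O) = 1/4 per child.
P(none) = (3/4)^2 = 9/16; P(at least one) = 1 − 9/16 = 7/16.

7/16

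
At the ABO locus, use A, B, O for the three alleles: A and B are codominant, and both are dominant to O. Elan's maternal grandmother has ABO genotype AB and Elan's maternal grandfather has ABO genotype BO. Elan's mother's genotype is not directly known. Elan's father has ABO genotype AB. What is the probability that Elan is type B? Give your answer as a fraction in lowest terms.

Elan's mother's ABO genotype from AB × BO: 1/4 AB, 1/4 AO, 1/4 BB, 1/4 BO.
Crossing each possibility with the father AB and summing P(type B): 1/4·1/4 + 1/4·1/4 + 1/4·1/2 + 1/4·1/2 = 3/8.

3/8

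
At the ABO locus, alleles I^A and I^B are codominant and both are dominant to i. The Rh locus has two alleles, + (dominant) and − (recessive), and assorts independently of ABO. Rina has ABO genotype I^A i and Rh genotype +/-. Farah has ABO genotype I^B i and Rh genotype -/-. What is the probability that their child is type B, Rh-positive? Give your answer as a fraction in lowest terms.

ABO cross I^A i × I^B i → offspring phenotypes: 1/4 O, 1/4 A, 1/4 B, 1/4 AB.
Rh cross +/- × -/- → 1/2 Rh+, 1/2 Rh-.
Independent loci: P(type B, Rh-positive) = 1/4 × 1/2 = 1/8.

1/8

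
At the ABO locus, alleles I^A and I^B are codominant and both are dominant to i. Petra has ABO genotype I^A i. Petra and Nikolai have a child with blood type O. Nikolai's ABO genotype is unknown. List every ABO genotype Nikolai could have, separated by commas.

I^A i, I^B i, i i

For each candidate genotype of Nikolai, check whether crossing it with I^A i can produce every observed child phenotype.
  I^A I^A → possible child types {A} ✗
  I^A I^B → possible child types {A, B, AB} ✗
  I^A i → possible child types {O, A} ✓
  I^B I^B → possible child types {B, AB} ✗
  I^B i → possible child types {O, A, B, AB} ✓
  i i → possible child types {O, A} ✓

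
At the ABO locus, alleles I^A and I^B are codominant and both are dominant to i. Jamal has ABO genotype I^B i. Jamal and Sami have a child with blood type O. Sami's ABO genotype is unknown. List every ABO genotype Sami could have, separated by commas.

For each candidate genotype of Sami, check whether crossing it with I^B i can produce every observed child phenotype.
  I^A I^A → possible child types {A, AB} ✗
  I^A I^B → possible child types {A, B, AB} ✗
  I^A i → possible child types {O, A, B, AB} ✓
  I^B I^B → possible child types {B} ✗
  I^B i → possible child types {O, B} ✓
  i i → possible child types {O, B} ✓

I^A i, I^B i, i i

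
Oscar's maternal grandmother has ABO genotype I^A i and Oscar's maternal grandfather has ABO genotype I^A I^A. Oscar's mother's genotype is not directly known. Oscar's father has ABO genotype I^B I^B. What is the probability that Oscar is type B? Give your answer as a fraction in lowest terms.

1/4

Oscar's mother's ABO genotype from I^A i × I^A I^A: 1/2 I^A I^A, 1/2 I^A i.
Crossing each possibility with the father I^B I^B and summing P(type B): 1/2·0 + 1/2·1/2 = 1/4.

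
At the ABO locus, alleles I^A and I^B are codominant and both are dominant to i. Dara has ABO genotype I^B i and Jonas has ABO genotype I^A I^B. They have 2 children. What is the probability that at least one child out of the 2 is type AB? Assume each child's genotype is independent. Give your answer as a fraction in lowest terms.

ABO cross I^B i × I^A I^B → 1/4 A, 1/2 B, 1/4 AB.
So P(type AB) = 1/4 per child.
P(none) = (3/4)^2 = 9/16; P(at least one) = 1 − 9/16 = 7/16.

7/16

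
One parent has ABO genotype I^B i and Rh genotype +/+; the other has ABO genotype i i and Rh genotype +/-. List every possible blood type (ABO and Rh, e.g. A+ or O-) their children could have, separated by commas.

O+, B+

Gametes from I^B i × i i give offspring ABO genotypes I^B i, i i, i.e. phenotypes O, B.
Rh cross +/+ × +/- → phenotypes Rh+.
Combining independently: O+, B+.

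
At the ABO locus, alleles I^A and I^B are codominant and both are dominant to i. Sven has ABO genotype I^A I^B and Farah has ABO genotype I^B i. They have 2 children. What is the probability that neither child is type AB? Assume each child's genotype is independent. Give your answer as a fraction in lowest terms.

9/16

ABO cross I^A I^B × I^B i → 1/4 A, 1/2 B, 1/4 AB.
So P(type AB) = 1/4 per child.
P(not type AB) = 3/4 for one child; (3/4)^2 = 9/16.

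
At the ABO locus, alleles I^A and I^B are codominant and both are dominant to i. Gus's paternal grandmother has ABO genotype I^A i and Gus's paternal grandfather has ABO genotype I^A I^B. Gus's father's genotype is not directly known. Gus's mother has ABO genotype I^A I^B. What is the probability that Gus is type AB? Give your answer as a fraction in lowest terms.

3/8

Gus's father's ABO genotype from I^A i × I^A I^B: 1/4 I^A I^A, 1/4 I^A I^B, 1/4 I^A i, 1/4 I^B i.
Crossing each possibility with the mother I^A I^B and summing P(type AB): 1/4·1/2 + 1/4·1/2 + 1/4·1/4 + 1/4·1/4 = 3/8.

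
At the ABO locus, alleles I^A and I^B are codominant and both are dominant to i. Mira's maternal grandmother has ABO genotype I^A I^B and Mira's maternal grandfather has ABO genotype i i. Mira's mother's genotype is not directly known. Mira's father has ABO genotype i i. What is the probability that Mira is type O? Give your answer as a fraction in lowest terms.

1/2

Mira's mother's ABO genotype from I^A I^B × i i: 1/2 I^A i, 1/2 I^B i.
Crossing each possibility with the father i i and summing P(type O): 1/2·1/2 + 1/2·1/2 = 1/2.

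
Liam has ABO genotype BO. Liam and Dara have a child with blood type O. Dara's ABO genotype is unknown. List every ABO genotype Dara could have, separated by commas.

For each candidate genotype of Dara, check whether crossing it with BO can produce every observed child phenotype.
  AA → possible child types {A, AB} ✗
  AB → possible child types {A, B, AB} ✗
  AO → possible child types {O, A, B, AB} ✓
  BB → possible child types {B} ✗
  BO → possible child types {O, B} ✓
  OO → possible child types {O, B} ✓

AO, BO, OO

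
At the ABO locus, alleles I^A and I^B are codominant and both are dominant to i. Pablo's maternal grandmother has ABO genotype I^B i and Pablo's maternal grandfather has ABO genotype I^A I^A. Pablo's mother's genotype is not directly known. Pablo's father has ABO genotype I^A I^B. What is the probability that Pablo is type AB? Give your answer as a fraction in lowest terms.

3/8

Pablo's mother's ABO genotype from I^B i × I^A I^A: 1/2 I^A I^B, 1/2 I^A i.
Crossing each possibility with the father I^A I^B and summing P(type AB): 1/2·1/2 + 1/2·1/4 = 3/8.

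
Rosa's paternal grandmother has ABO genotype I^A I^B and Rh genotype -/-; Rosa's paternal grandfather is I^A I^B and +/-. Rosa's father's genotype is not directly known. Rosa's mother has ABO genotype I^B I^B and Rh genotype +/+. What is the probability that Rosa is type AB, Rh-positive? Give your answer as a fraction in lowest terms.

1/2

Rosa's father's ABO genotype from I^A I^B × I^A I^B: 1/4 I^A I^A, 1/2 I^A I^B, 1/4 I^B I^B.
Crossing each possibility with the mother I^B I^B and summing P(type AB): 1/4·1 + 1/2·1/2 + 1/4·0 = 1/2.
Similarly for Rh via the father's Rh distribution: P(Rh+) = 1.
Independent loci: 1/2 × 1 = 1/2.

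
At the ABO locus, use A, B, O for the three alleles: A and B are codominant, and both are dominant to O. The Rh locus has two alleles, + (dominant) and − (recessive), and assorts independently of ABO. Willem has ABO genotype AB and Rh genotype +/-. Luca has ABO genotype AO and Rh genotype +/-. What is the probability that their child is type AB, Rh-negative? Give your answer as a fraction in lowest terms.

1/16

ABO cross AB × AO → offspring phenotypes: 1/2 A, 1/4 B, 1/4 AB.
Rh cross +/- × +/- → 3/4 Rh+, 1/4 Rh-.
Independent loci: P(type AB, Rh-negative) = 1/4 × 1/4 = 1/16.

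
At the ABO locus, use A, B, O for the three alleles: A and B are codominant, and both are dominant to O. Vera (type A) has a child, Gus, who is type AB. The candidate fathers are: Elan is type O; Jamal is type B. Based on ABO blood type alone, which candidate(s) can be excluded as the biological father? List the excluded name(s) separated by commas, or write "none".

A candidate is excluded only if no genotype consistent with his phenotype could produce a type AB child with a type A mother.
Elan (type O): no genotype consistent with that phenotype can produce a type-AB child with a type-A mother.

Elan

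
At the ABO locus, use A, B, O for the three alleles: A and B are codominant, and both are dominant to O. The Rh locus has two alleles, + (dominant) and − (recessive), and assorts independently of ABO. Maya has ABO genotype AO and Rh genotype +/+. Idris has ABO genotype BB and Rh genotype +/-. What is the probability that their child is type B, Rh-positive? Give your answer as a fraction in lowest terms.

1/2

ABO cross AO × BB → offspring phenotypes: 1/2 B, 1/2 AB.
Rh cross +/+ × +/- → 1 Rh+.
Independent loci: P(type B, Rh-positive) = 1/2 × 1 = 1/2.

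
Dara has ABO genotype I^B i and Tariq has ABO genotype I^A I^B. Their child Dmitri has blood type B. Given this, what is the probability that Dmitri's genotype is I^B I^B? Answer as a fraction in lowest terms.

1/2

Cross I^B i × I^A I^B → 1/4 I^A I^B, 1/4 I^A i, 1/4 I^B I^B, 1/4 I^B i.
Type-B genotypes among offspring: I^B I^B (1/4), I^B i (1/4); total 1/2.
P(I^B I^B | type B) = (1/4) / (1/2) = 1/2.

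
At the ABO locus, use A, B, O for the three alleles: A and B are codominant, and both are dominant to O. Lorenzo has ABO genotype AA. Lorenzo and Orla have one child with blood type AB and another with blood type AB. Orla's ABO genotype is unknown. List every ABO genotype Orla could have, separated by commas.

AB, BB, BO

For each candidate genotype of Orla, check whether crossing it with AA can produce every observed child phenotype.
  AA → possible child types {A} ✗
  AB → possible child types {A, AB} ✓
  AO → possible child types {A} ✗
  BB → possible child types {AB} ✓
  BO → possible child types {A, AB} ✓
  OO → possible child types {A} ✗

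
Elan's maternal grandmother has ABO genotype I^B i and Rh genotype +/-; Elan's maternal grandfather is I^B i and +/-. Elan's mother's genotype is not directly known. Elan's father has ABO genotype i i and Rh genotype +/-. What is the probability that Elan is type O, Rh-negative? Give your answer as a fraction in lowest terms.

Elan's mother's ABO genotype from I^B i × I^B i: 1/4 I^B I^B, 1/2 I^B i, 1/4 i i.
Crossing each possibility with the father i i and summing P(type O): 1/4·0 + 1/2·1/2 + 1/4·1 = 1/2.
Similarly for Rh via the mother's Rh distribution: P(Rh-) = 1/4.
Independent loci: 1/2 × 1/4 = 1/8.

1/8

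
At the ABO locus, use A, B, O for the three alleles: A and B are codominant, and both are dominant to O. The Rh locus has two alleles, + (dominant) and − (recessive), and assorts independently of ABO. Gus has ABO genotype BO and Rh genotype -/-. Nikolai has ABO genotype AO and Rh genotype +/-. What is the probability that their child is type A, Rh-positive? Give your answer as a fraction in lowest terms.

1/8

ABO cross BO × AO → offspring phenotypes: 1/4 O, 1/4 A, 1/4 B, 1/4 AB.
Rh cross -/- × +/- → 1/2 Rh+, 1/2 Rh-.
Independent loci: P(type A, Rh-positive) = 1/4 × 1/2 = 1/8.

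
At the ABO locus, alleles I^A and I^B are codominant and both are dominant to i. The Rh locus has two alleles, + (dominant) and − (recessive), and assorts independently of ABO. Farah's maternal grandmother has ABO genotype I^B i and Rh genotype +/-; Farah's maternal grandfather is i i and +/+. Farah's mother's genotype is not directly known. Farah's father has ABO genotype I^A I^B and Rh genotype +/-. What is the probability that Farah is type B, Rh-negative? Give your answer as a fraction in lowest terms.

Farah's mother's ABO genotype from I^B i × i i: 1/2 I^B i, 1/2 i i.
Crossing each possibility with the father I^A I^B and summing P(type B): 1/2·1/2 + 1/2·1/2 = 1/2.
Similarly for Rh via the mother's Rh distribution: P(Rh-) = 1/8.
Independent loci: 1/2 × 1/8 = 1/16.

1/16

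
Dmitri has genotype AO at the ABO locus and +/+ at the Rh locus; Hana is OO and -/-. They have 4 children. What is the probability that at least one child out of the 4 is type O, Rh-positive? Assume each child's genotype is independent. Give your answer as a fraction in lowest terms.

ABO cross AO × OO → 1/2 O, 1/2 A.
Rh cross +/+ × -/- → 1 Rh+; so P(type O, Rh-positive) = 1/2 × 1 = 1/2 per child.
P(none) = (1/2)^4 = 1/16; P(at least one) = 1 − 1/16 = 15/16.

15/16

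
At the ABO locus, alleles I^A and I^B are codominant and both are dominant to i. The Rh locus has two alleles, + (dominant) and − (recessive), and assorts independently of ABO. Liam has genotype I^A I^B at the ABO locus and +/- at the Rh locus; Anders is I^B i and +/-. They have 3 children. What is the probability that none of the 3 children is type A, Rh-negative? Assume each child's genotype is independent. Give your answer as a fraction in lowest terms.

3375/4096

ABO cross I^A I^B × I^B i → 1/4 A, 1/2 B, 1/4 AB.
Rh cross +/- × +/- → 3/4 Rh+, 1/4 Rh-; so P(type A, Rh-negative) = 1/4 × 1/4 = 1/16 per child.
P(not type A, Rh-negative) = 15/16 for one child; (15/16)^3 = 3375/4096.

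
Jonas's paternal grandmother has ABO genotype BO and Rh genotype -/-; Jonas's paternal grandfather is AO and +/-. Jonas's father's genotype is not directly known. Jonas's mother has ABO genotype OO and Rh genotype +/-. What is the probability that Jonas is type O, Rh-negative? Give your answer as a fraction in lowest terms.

Jonas's father's ABO genotype from BO × AO: 1/4 AB, 1/4 AO, 1/4 BO, 1/4 OO.
Crossing each possibility with the mother OO and summing P(type O): 1/4·0 + 1/4·1/2 + 1/4·1/2 + 1/4·1 = 1/2.
Similarly for Rh via the father's Rh distribution: P(Rh-) = 3/8.
Independent loci: 1/2 × 3/8 = 3/16.

3/16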